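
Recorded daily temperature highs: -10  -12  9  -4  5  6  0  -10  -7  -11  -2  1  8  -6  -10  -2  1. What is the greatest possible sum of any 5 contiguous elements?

-10 -12 9 -4 5 → sum -12
-12 9 -4 5 6 → sum 4
9 -4 5 6 0 → sum 16
-4 5 6 0 -10 → sum -3
5 6 0 -10 -7 → sum -6
6 0 -10 -7 -11 → sum -22
0 -10 -7 -11 -2 → sum -30
-10 -7 -11 -2 1 → sum -29
-7 -11 -2 1 8 → sum -11
-11 -2 1 8 -6 → sum -10
-2 1 8 -6 -10 → sum -9
1 8 -6 -10 -2 → sum -9
8 -6 -10 -2 1 → sum -9
Greatest of these is 16.

16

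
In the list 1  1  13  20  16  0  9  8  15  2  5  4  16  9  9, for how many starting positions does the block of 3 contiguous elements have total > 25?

(1, 1, 13) → sum 15
(1, 13, 20) → sum 34  > 25 ✓
(13, 20, 16) → sum 49  > 25 ✓
(20, 16, 0) → sum 36  > 25 ✓
(16, 0, 9) → sum 25
(0, 9, 8) → sum 17
(9, 8, 15) → sum 32  > 25 ✓
(8, 15, 2) → sum 25
(15, 2, 5) → sum 22
(2, 5, 4) → sum 11
(5, 4, 16) → sum 25
(4, 16, 9) → sum 29  > 25 ✓
(16, 9, 9) → sum 34  > 25 ✓
6 windows satisfy the condition.

6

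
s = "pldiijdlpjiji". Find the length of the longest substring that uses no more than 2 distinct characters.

[p] 1 distinct, len 1
[p, l] 2 distinct, len 2
[l, d] 2 distinct, len 2
[d, i] 2 distinct, len 2
[d, i, i] 2 distinct, len 3
[i, i, j] 2 distinct, len 3
[j, d] 2 distinct, len 2
[d, l] 2 distinct, len 2
[l, p] 2 distinct, len 2
[p, j] 2 distinct, len 2
[j, i] 2 distinct, len 2
[j, i, j] 2 distinct, len 3
[j, i, j, i] 2 distinct, len 4
Longest length with ≤2 distinct: 4.

4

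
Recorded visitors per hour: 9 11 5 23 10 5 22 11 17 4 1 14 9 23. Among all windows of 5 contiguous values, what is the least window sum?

9 11 5 23 10 → sum 58
11 5 23 10 5 → sum 54
5 23 10 5 22 → sum 65
23 10 5 22 11 → sum 71
10 5 22 11 17 → sum 65
5 22 11 17 4 → sum 59
22 11 17 4 1 → sum 55
11 17 4 1 14 → sum 47
17 4 1 14 9 → sum 45
4 1 14 9 23 → sum 51
Least of these is 45.

45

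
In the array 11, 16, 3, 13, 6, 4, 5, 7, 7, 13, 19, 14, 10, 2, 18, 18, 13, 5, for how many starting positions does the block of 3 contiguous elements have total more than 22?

[11, 16, 3] → sum 30  > 22 ✓
[16, 3, 13] → sum 32  > 22 ✓
[3, 13, 6] → sum 22
[13, 6, 4] → sum 23  > 22 ✓
[6, 4, 5] → sum 15
[4, 5, 7] → sum 16
[5, 7, 7] → sum 19
[7, 7, 13] → sum 27  > 22 ✓
[7, 13, 19] → sum 39  > 22 ✓
[13, 19, 14] → sum 46  > 22 ✓
[19, 14, 10] → sum 43  > 22 ✓
[14, 10, 2] → sum 26  > 22 ✓
[10, 2, 18] → sum 30  > 22 ✓
[2, 18, 18] → sum 38  > 22 ✓
[18, 18, 13] → sum 49  > 22 ✓
[18, 13, 5] → sum 36  > 22 ✓
12 windows satisfy the condition.

12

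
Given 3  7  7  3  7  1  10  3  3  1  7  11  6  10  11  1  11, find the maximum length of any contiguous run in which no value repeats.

6

[3] len 1
[3, 7] len 2
[7] len 1
[7, 3] len 2
[3, 7] len 2
[3, 7, 1] len 3
[3, 7, 1, 10] len 4
[7, 1, 10, 3] len 4
[3] len 1
[3, 1] len 2
[3, 1, 7] len 3
[3, 1, 7, 11] len 4
[3, 1, 7, 11, 6] len 5
[3, 1, 7, 11, 6, 10] len 6
[6, 10, 11] len 3
[6, 10, 11, 1] len 4
[1, 11] len 2
Longest all-distinct length: 6.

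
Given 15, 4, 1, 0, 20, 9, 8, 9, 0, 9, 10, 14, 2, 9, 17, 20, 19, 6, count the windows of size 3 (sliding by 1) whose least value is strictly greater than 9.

1

(15, 4, 1) → min 1
(4, 1, 0) → min 0
(1, 0, 20) → min 0
(0, 20, 9) → min 0
(20, 9, 8) → min 8
(9, 8, 9) → min 8
(8, 9, 0) → min 0
(9, 0, 9) → min 0
(0, 9, 10) → min 0
(9, 10, 14) → min 9
(10, 14, 2) → min 2
(14, 2, 9) → min 2
(2, 9, 17) → min 2
(9, 17, 20) → min 9
(17, 20, 19) → min 17  > 9 ✓
(20, 19, 6) → min 6
1 window satisfy the condition.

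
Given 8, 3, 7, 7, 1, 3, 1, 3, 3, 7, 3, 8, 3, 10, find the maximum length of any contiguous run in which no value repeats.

3

add 8: [8] len 1
add 3: [8, 3] len 2
add 7: [8, 3, 7] len 3
add 7 (repeat 7, move left end past it): [7] len 1
add 1: [7, 1] len 2
add 3: [7, 1, 3] len 3
add 1 (repeat 1, move left end past it): [3, 1] len 2
add 3 (repeat 3, move left end past it): [1, 3] len 2
add 3 (repeat 3, move left end past it): [3] len 1
add 7: [3, 7] len 2
add 3 (repeat 3, move left end past it): [7, 3] len 2
add 8: [7, 3, 8] len 3
add 3 (repeat 3, move left end past it): [8, 3] len 2
add 10: [8, 3, 10] len 3
Longest all-distinct length: 3.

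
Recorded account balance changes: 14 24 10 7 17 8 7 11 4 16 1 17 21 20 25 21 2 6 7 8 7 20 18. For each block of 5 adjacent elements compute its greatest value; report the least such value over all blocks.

8

Window maxs for each of the 19 positions:
14 24 10 7 17 → max 24
24 10 7 17 8 → max 24
10 7 17 8 7 → max 17
7 17 8 7 11 → max 17
17 8 7 11 4 → max 17
8 7 11 4 16 → max 16
7 11 4 16 1 → max 16
11 4 16 1 17 → max 17
4 16 1 17 21 → max 21
16 1 17 21 20 → max 21
1 17 21 20 25 → max 25
17 21 20 25 21 → max 25
21 20 25 21 2 → max 25
20 25 21 2 6 → max 25
25 21 2 6 7 → max 25
21 2 6 7 8 → max 21
2 6 7 8 7 → max 8
6 7 8 7 20 → max 20
7 8 7 20 18 → max 20
Least of these is 8.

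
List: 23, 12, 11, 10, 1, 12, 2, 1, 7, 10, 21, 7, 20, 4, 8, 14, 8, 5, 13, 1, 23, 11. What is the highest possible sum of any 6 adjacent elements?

Each size-6 window and its sum:
[23, 12, 11, 10, 1, 12] → sum 69
[12, 11, 10, 1, 12, 2] → sum 48
[11, 10, 1, 12, 2, 1] → sum 37
[10, 1, 12, 2, 1, 7] → sum 33
[1, 12, 2, 1, 7, 10] → sum 33
[12, 2, 1, 7, 10, 21] → sum 53
[2, 1, 7, 10, 21, 7] → sum 48
[1, 7, 10, 21, 7, 20] → sum 66
[7, 10, 21, 7, 20, 4] → sum 69
[10, 21, 7, 20, 4, 8] → sum 70
[21, 7, 20, 4, 8, 14] → sum 74
[7, 20, 4, 8, 14, 8] → sum 61
[20, 4, 8, 14, 8, 5] → sum 59
[4, 8, 14, 8, 5, 13] → sum 52
[8, 14, 8, 5, 13, 1] → sum 49
[14, 8, 5, 13, 1, 23] → sum 64
[8, 5, 13, 1, 23, 11] → sum 61
Highest of these is 74.

74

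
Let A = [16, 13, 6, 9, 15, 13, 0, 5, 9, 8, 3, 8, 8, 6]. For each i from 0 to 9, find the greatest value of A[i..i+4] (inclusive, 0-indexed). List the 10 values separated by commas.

[16, 13, 6, 9, 15] → max 16
[13, 6, 9, 15, 13] → max 15
[6, 9, 15, 13, 0] → max 15
[9, 15, 13, 0, 5] → max 15
[15, 13, 0, 5, 9] → max 15
[13, 0, 5, 9, 8] → max 13
[0, 5, 9, 8, 3] → max 9
[5, 9, 8, 3, 8] → max 9
[9, 8, 3, 8, 8] → max 9
[8, 3, 8, 8, 6] → max 8

16, 15, 15, 15, 15, 13, 9, 9, 9, 8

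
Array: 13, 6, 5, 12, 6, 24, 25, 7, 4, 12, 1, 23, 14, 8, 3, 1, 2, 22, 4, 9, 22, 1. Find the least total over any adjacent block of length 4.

13 6 5 12 → sum 36
6 5 12 6 → sum 29
5 12 6 24 → sum 47
12 6 24 25 → sum 67
6 24 25 7 → sum 62
24 25 7 4 → sum 60
25 7 4 12 → sum 48
7 4 12 1 → sum 24
4 12 1 23 → sum 40
12 1 23 14 → sum 50
1 23 14 8 → sum 46
23 14 8 3 → sum 48
14 8 3 1 → sum 26
8 3 1 2 → sum 14
3 1 2 22 → sum 28
1 2 22 4 → sum 29
2 22 4 9 → sum 37
22 4 9 22 → sum 57
4 9 22 1 → sum 36
Least of these is 14.

14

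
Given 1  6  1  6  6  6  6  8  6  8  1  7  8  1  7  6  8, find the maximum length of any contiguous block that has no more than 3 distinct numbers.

Extend right; when distinct count exceeds 3, shrink from the left:
add 1: window [1] (1 distinct), len 1
add 6: window [1, 6] (2 distinct), len 2
add 1: window [1, 6, 1] (2 distinct), len 3
add 6: window [1, 6, 1, 6] (2 distinct), len 4
add 6: window [1, 6, 1, 6, 6] (2 distinct), len 5
add 6: window [1, 6, 1, 6, 6, 6] (2 distinct), len 6
add 6: window [1, 6, 1, 6, 6, 6, 6] (2 distinct), len 7
add 8: window [1, 6, 1, 6, 6, 6, 6, 8] (3 distinct), len 8
add 6: window [1, 6, 1, 6, 6, 6, 6, 8, 6] (3 distinct), len 9
add 8: window [1, 6, 1, 6, 6, 6, 6, 8, 6, 8] (3 distinct), len 10
add 1: window [1, 6, 1, 6, 6, 6, 6, 8, 6, 8, 1] (3 distinct), len 11
add 7: window [8, 1, 7] (3 distinct), len 3
add 8: window [8, 1, 7, 8] (3 distinct), len 4
add 1: window [8, 1, 7, 8, 1] (3 distinct), len 5
add 7: window [8, 1, 7, 8, 1, 7] (3 distinct), len 6
add 6: window [1, 7, 6] (3 distinct), len 3
add 8: window [7, 6, 8] (3 distinct), len 3
Longest length with ≤3 distinct: 11.

11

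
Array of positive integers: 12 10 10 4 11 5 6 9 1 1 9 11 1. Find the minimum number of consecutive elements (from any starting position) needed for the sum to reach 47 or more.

5

Extend right; whenever the sum reaches 47, record the length and shrink from the left:
add 12: running sum 12 < 47
add 10: running sum 22 < 47
add 10: running sum 32 < 47
add 4: running sum 36 < 47
add 11: shortest ending here [12, 10, 10, 4, 11] sum 47, len 5
add 5: shortest ending here [12, 10, 10, 4, 11, 5] sum 52, len 6
add 6: shortest ending here [12, 10, 10, 4, 11, 5, 6] sum 58, len 7
add 9: shortest ending here [10, 10, 4, 11, 5, 6, 9] sum 55, len 7
add 1: shortest ending here [10, 10, 4, 11, 5, 6, 9, 1] sum 56, len 8
add 1: shortest ending here [10, 4, 11, 5, 6, 9, 1, 1] sum 47, len 8
add 9: shortest ending here [10, 4, 11, 5, 6, 9, 1, 1, 9] sum 56, len 9
add 11: shortest ending here [11, 5, 6, 9, 1, 1, 9, 11] sum 53, len 8
add 1: shortest ending here [11, 5, 6, 9, 1, 1, 9, 11, 1] sum 54, len 9
Shortest qualifying length: 5.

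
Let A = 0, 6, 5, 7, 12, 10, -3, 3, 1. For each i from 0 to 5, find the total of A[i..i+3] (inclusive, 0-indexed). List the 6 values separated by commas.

18, 30, 34, 26, 22, 11

Sliding a size-4 window across the 9 values:
0 6 5 7 → sum 18
6 5 7 12 → sum 30
5 7 12 10 → sum 34
7 12 10 -3 → sum 26
12 10 -3 3 → sum 22
10 -3 3 1 → sum 11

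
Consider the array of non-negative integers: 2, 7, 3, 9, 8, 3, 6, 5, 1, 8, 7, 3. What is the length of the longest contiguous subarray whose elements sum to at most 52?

add 2: [2] sum 2, len 1
add 7: [2, 7] sum 9, len 2
add 3: [2, 7, 3] sum 12, len 3
add 9: [2, 7, 3, 9] sum 21, len 4
add 8: [2, 7, 3, 9, 8] sum 29, len 5
add 3: [2, 7, 3, 9, 8, 3] sum 32, len 6
add 6: [2, 7, 3, 9, 8, 3, 6] sum 38, len 7
add 5: [2, 7, 3, 9, 8, 3, 6, 5] sum 43, len 8
add 1: [2, 7, 3, 9, 8, 3, 6, 5, 1] sum 44, len 9
add 8: [2, 7, 3, 9, 8, 3, 6, 5, 1, 8] sum 52, len 10
add 7: [3, 9, 8, 3, 6, 5, 1, 8, 7] sum 50, len 9
add 3: [9, 8, 3, 6, 5, 1, 8, 7, 3] sum 50, len 9
Longest length seen: 10.

10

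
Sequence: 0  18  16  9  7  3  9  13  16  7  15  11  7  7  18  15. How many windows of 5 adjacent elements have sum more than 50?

6

[0, 18, 16, 9, 7] → sum 50
[18, 16, 9, 7, 3] → sum 53  > 50 ✓
[16, 9, 7, 3, 9] → sum 44
[9, 7, 3, 9, 13] → sum 41
[7, 3, 9, 13, 16] → sum 48
[3, 9, 13, 16, 7] → sum 48
[9, 13, 16, 7, 15] → sum 60  > 50 ✓
[13, 16, 7, 15, 11] → sum 62  > 50 ✓
[16, 7, 15, 11, 7] → sum 56  > 50 ✓
[7, 15, 11, 7, 7] → sum 47
[15, 11, 7, 7, 18] → sum 58  > 50 ✓
[11, 7, 7, 18, 15] → sum 58  > 50 ✓
6 windows satisfy the condition.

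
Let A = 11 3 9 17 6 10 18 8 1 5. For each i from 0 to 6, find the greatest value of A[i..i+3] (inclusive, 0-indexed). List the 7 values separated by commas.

11 3 9 17 → max 17
3 9 17 6 → max 17
9 17 6 10 → max 17
17 6 10 18 → max 18
6 10 18 8 → max 18
10 18 8 1 → max 18
18 8 1 5 → max 18

17, 17, 17, 18, 18, 18, 18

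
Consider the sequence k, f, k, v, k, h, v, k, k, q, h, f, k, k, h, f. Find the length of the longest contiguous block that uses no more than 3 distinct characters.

7

Extend right; when distinct count exceeds 3, shrink from the left:
add k: window [k] (1 distinct), len 1
add f: window [k, f] (2 distinct), len 2
add k: window [k, f, k] (2 distinct), len 3
add v: window [k, f, k, v] (3 distinct), len 4
add k: window [k, f, k, v, k] (3 distinct), len 5
add h: window [k, v, k, h] (3 distinct), len 4
add v: window [k, v, k, h, v] (3 distinct), len 5
add k: window [k, v, k, h, v, k] (3 distinct), len 6
add k: window [k, v, k, h, v, k, k] (3 distinct), len 7
add q: window [v, k, k, q] (3 distinct), len 4
add h: window [k, k, q, h] (3 distinct), len 4
add f: window [q, h, f] (3 distinct), len 3
add k: window [h, f, k] (3 distinct), len 3
add k: window [h, f, k, k] (3 distinct), len 4
add h: window [h, f, k, k, h] (3 distinct), len 5
add f: window [h, f, k, k, h, f] (3 distinct), len 6
Longest length with ≤3 distinct: 7.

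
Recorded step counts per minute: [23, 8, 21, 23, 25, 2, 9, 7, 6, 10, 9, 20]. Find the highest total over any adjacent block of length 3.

Each size-3 window and its sum:
(23, 8, 21) → sum 52
(8, 21, 23) → sum 52
(21, 23, 25) → sum 69
(23, 25, 2) → sum 50
(25, 2, 9) → sum 36
(2, 9, 7) → sum 18
(9, 7, 6) → sum 22
(7, 6, 10) → sum 23
(6, 10, 9) → sum 25
(10, 9, 20) → sum 39
Highest of these is 69.

69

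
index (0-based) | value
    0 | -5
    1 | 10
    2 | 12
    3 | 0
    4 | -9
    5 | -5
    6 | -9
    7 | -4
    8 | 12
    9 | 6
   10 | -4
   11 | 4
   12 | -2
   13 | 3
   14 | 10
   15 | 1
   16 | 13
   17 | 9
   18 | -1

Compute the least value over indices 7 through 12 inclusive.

-4

Elements at indices 7..12: -4, 12, 6, -4, 4, -2
min(-4, 12, 6, -4, 4, -2) = -4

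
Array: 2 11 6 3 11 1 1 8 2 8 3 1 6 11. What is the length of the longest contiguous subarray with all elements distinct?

6

add 2: [2] len 1
add 11: [2, 11] len 2
add 6: [2, 11, 6] len 3
add 3: [2, 11, 6, 3] len 4
add 11 (repeat 11, move left end past it): [6, 3, 11] len 3
add 1: [6, 3, 11, 1] len 4
add 1 (repeat 1, move left end past it): [1] len 1
add 8: [1, 8] len 2
add 2: [1, 8, 2] len 3
add 8 (repeat 8, move left end past it): [2, 8] len 2
add 3: [2, 8, 3] len 3
add 1: [2, 8, 3, 1] len 4
add 6: [2, 8, 3, 1, 6] len 5
add 11: [2, 8, 3, 1, 6, 11] len 6
Longest all-distinct length: 6.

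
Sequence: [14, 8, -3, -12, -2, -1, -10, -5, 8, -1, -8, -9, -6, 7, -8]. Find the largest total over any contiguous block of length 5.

5

[14, 8, -3, -12, -2] → sum 5
[8, -3, -12, -2, -1] → sum -10
[-3, -12, -2, -1, -10] → sum -28
[-12, -2, -1, -10, -5] → sum -30
[-2, -1, -10, -5, 8] → sum -10
[-1, -10, -5, 8, -1] → sum -9
[-10, -5, 8, -1, -8] → sum -16
[-5, 8, -1, -8, -9] → sum -15
[8, -1, -8, -9, -6] → sum -16
[-1, -8, -9, -6, 7] → sum -17
[-8, -9, -6, 7, -8] → sum -24
Largest of these is 5.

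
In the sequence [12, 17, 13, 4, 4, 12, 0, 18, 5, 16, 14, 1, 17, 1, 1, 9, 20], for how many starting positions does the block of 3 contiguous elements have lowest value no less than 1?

12 17 13 → min 12  ≥ 1 ✓
17 13 4 → min 4  ≥ 1 ✓
13 4 4 → min 4  ≥ 1 ✓
4 4 12 → min 4  ≥ 1 ✓
4 12 0 → min 0
12 0 18 → min 0
0 18 5 → min 0
18 5 16 → min 5  ≥ 1 ✓
5 16 14 → min 5  ≥ 1 ✓
16 14 1 → min 1  ≥ 1 ✓
14 1 17 → min 1  ≥ 1 ✓
1 17 1 → min 1  ≥ 1 ✓
17 1 1 → min 1  ≥ 1 ✓
1 1 9 → min 1  ≥ 1 ✓
1 9 20 → min 1  ≥ 1 ✓
12 windows satisfy the condition.

12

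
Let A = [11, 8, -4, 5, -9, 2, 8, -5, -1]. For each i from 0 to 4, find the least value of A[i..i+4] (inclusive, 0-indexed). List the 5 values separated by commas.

Sliding a size-5 window across the 9 values:
(11, 8, -4, 5, -9) → min -9
(8, -4, 5, -9, 2) → min -9
(-4, 5, -9, 2, 8) → min -9
(5, -9, 2, 8, -5) → min -9
(-9, 2, 8, -5, -1) → min -9

-9, -9, -9, -9, -9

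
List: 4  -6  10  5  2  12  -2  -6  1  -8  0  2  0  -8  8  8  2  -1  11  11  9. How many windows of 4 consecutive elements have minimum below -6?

8

(4, -6, 10, 5) → min -6
(-6, 10, 5, 2) → min -6
(10, 5, 2, 12) → min 2
(5, 2, 12, -2) → min -2
(2, 12, -2, -6) → min -6
(12, -2, -6, 1) → min -6
(-2, -6, 1, -8) → min -8  < -6 ✓
(-6, 1, -8, 0) → min -8  < -6 ✓
(1, -8, 0, 2) → min -8  < -6 ✓
(-8, 0, 2, 0) → min -8  < -6 ✓
(0, 2, 0, -8) → min -8  < -6 ✓
(2, 0, -8, 8) → min -8  < -6 ✓
(0, -8, 8, 8) → min -8  < -6 ✓
(-8, 8, 8, 2) → min -8  < -6 ✓
(8, 8, 2, -1) → min -1
(8, 2, -1, 11) → min -1
(2, -1, 11, 11) → min -1
(-1, 11, 11, 9) → min -1
8 windows satisfy the condition.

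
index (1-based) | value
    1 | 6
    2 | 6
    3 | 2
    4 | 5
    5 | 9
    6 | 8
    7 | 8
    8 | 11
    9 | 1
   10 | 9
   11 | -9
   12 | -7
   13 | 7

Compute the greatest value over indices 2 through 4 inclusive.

Elements at indices 2..4: 6, 2, 5
max(6, 2, 5) = 6

6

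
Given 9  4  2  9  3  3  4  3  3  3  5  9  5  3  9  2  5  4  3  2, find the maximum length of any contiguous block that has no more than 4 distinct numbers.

add 9: window [9] (1 distinct), len 1
add 4: window [9, 4] (2 distinct), len 2
add 2: window [9, 4, 2] (3 distinct), len 3
add 9: window [9, 4, 2, 9] (3 distinct), len 4
add 3: window [9, 4, 2, 9, 3] (4 distinct), len 5
add 3: window [9, 4, 2, 9, 3, 3] (4 distinct), len 6
add 4: window [9, 4, 2, 9, 3, 3, 4] (4 distinct), len 7
add 3: window [9, 4, 2, 9, 3, 3, 4, 3] (4 distinct), len 8
add 3: window [9, 4, 2, 9, 3, 3, 4, 3, 3] (4 distinct), len 9
add 3: window [9, 4, 2, 9, 3, 3, 4, 3, 3, 3] (4 distinct), len 10
add 5: window [9, 3, 3, 4, 3, 3, 3, 5] (4 distinct), len 8
add 9: window [9, 3, 3, 4, 3, 3, 3, 5, 9] (4 distinct), len 9
add 5: window [9, 3, 3, 4, 3, 3, 3, 5, 9, 5] (4 distinct), len 10
add 3: window [9, 3, 3, 4, 3, 3, 3, 5, 9, 5, 3] (4 distinct), len 11
add 9: window [9, 3, 3, 4, 3, 3, 3, 5, 9, 5, 3, 9] (4 distinct), len 12
add 2: window [3, 3, 3, 5, 9, 5, 3, 9, 2] (4 distinct), len 9
add 5: window [3, 3, 3, 5, 9, 5, 3, 9, 2, 5] (4 distinct), len 10
add 4: window [9, 2, 5, 4] (4 distinct), len 4
add 3: window [2, 5, 4, 3] (4 distinct), len 4
add 2: window [2, 5, 4, 3, 2] (4 distinct), len 5
Longest length with ≤4 distinct: 12.

12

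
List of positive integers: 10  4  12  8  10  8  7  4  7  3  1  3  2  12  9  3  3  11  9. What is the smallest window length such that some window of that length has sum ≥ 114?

add 10: running sum 10 < 114
add 4: running sum 14 < 114
add 12: running sum 26 < 114
add 8: running sum 34 < 114
add 10: running sum 44 < 114
add 8: running sum 52 < 114
add 7: running sum 59 < 114
add 4: running sum 63 < 114
add 7: running sum 70 < 114
add 3: running sum 73 < 114
add 1: running sum 74 < 114
add 3: running sum 77 < 114
add 2: running sum 79 < 114
add 12: running sum 91 < 114
add 9: running sum 100 < 114
add 3: running sum 103 < 114
add 3: running sum 106 < 114
add 11: shortest ending here [10, 4, 12, 8, 10, 8, 7, 4, 7, 3, 1, 3, 2, 12, 9, 3, 3, 11] sum 117, len 18
add 9: shortest ending here [4, 12, 8, 10, 8, 7, 4, 7, 3, 1, 3, 2, 12, 9, 3, 3, 11, 9] sum 116, len 18
Shortest qualifying length: 18.

18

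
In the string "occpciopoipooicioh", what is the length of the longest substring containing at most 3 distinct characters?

add o: window [o] (1 distinct), len 1
add c: window [o, c] (2 distinct), len 2
add c: window [o, c, c] (2 distinct), len 3
add p: window [o, c, c, p] (3 distinct), len 4
add c: window [o, c, c, p, c] (3 distinct), len 5
add i: window [c, c, p, c, i] (3 distinct), len 5
add o: window [c, i, o] (3 distinct), len 3
add p: window [i, o, p] (3 distinct), len 3
add o: window [i, o, p, o] (3 distinct), len 4
add i: window [i, o, p, o, i] (3 distinct), len 5
add p: window [i, o, p, o, i, p] (3 distinct), len 6
add o: window [i, o, p, o, i, p, o] (3 distinct), len 7
add o: window [i, o, p, o, i, p, o, o] (3 distinct), len 8
add i: window [i, o, p, o, i, p, o, o, i] (3 distinct), len 9
add c: window [o, o, i, c] (3 distinct), len 4
add i: window [o, o, i, c, i] (3 distinct), len 5
add o: window [o, o, i, c, i, o] (3 distinct), len 6
add h: window [i, o, h] (3 distinct), len 3
Longest length with ≤3 distinct: 9.

9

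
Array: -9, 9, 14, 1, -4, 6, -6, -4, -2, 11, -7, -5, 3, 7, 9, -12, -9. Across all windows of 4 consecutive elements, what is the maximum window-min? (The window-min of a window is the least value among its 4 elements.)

Each size-4 window and its min:
(-9, 9, 14, 1) → min -9
(9, 14, 1, -4) → min -4
(14, 1, -4, 6) → min -4
(1, -4, 6, -6) → min -6
(-4, 6, -6, -4) → min -6
(6, -6, -4, -2) → min -6
(-6, -4, -2, 11) → min -6
(-4, -2, 11, -7) → min -7
(-2, 11, -7, -5) → min -7
(11, -7, -5, 3) → min -7
(-7, -5, 3, 7) → min -7
(-5, 3, 7, 9) → min -5
(3, 7, 9, -12) → min -12
(7, 9, -12, -9) → min -12
Maximum of these is -4.

-4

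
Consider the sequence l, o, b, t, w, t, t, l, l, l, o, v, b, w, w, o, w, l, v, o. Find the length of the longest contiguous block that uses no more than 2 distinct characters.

[l] 1 distinct, len 1
[l, o] 2 distinct, len 2
[o, b] 2 distinct, len 2
[b, t] 2 distinct, len 2
[t, w] 2 distinct, len 2
[t, w, t] 2 distinct, len 3
[t, w, t, t] 2 distinct, len 4
[t, t, l] 2 distinct, len 3
[t, t, l, l] 2 distinct, len 4
[t, t, l, l, l] 2 distinct, len 5
[l, l, l, o] 2 distinct, len 4
[o, v] 2 distinct, len 2
[v, b] 2 distinct, len 2
[b, w] 2 distinct, len 2
[b, w, w] 2 distinct, len 3
[w, w, o] 2 distinct, len 3
[w, w, o, w] 2 distinct, len 4
[w, l] 2 distinct, len 2
[l, v] 2 distinct, len 2
[v, o] 2 distinct, len 2
Longest length with ≤2 distinct: 5.

5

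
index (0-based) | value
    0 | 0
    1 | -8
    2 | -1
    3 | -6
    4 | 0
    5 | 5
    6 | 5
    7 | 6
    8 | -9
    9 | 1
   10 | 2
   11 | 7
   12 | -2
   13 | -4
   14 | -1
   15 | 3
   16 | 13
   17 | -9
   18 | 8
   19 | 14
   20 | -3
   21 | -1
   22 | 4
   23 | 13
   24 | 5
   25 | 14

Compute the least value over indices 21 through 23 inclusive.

-1

Elements at indices 21..23: -1, 4, 13
min(-1, 4, 13) = -1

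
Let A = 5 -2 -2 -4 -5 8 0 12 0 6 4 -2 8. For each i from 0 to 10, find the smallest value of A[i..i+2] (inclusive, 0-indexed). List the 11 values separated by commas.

[5, -2, -2] → min -2
[-2, -2, -4] → min -4
[-2, -4, -5] → min -5
[-4, -5, 8] → min -5
[-5, 8, 0] → min -5
[8, 0, 12] → min 0
[0, 12, 0] → min 0
[12, 0, 6] → min 0
[0, 6, 4] → min 0
[6, 4, -2] → min -2
[4, -2, 8] → min -2

-2, -4, -5, -5, -5, 0, 0, 0, 0, -2, -2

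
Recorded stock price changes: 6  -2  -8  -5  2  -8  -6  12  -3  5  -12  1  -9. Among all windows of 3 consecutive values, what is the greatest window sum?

Window sums for each of the 11 positions:
6 -2 -8 → sum -4
-2 -8 -5 → sum -15
-8 -5 2 → sum -11
-5 2 -8 → sum -11
2 -8 -6 → sum -12
-8 -6 12 → sum -2
-6 12 -3 → sum 3
12 -3 5 → sum 14
-3 5 -12 → sum -10
5 -12 1 → sum -6
-12 1 -9 → sum -20
Greatest of these is 14.

14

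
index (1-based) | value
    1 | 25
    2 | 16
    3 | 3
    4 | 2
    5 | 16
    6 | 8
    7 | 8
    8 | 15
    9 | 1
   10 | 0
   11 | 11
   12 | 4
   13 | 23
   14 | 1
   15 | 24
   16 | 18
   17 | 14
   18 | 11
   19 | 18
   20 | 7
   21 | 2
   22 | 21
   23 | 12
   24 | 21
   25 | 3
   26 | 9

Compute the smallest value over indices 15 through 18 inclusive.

Elements at indices 15..18: 24, 18, 14, 11
min(24, 18, 14, 11) = 11

11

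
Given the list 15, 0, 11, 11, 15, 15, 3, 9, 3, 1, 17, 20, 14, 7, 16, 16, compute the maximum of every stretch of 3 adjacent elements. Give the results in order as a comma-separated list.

Sliding a size-3 window across the 16 values:
(15, 0, 11) → max 15
(0, 11, 11) → max 11
(11, 11, 15) → max 15
(11, 15, 15) → max 15
(15, 15, 3) → max 15
(15, 3, 9) → max 15
(3, 9, 3) → max 9
(9, 3, 1) → max 9
(3, 1, 17) → max 17
(1, 17, 20) → max 20
(17, 20, 14) → max 20
(20, 14, 7) → max 20
(14, 7, 16) → max 16
(7, 16, 16) → max 16

15, 11, 15, 15, 15, 15, 9, 9, 17, 20, 20, 20, 16, 16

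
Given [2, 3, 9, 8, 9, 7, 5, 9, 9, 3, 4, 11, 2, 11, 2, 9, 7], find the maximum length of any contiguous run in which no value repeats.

5

[2] len 1
[2, 3] len 2
[2, 3, 9] len 3
[2, 3, 9, 8] len 4
[8, 9] len 2
[8, 9, 7] len 3
[8, 9, 7, 5] len 4
[7, 5, 9] len 3
[9] len 1
[9, 3] len 2
[9, 3, 4] len 3
[9, 3, 4, 11] len 4
[9, 3, 4, 11, 2] len 5
[2, 11] len 2
[11, 2] len 2
[11, 2, 9] len 3
[11, 2, 9, 7] len 4
Longest all-distinct length: 5.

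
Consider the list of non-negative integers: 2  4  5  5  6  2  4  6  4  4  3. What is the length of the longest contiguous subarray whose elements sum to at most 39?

9

Extend to the right; shrink from the left whenever the sum exceeds 39:
[2] sum 2 len 1
[2, 4] sum 6 len 2
[2, 4, 5] sum 11 len 3
[2, 4, 5, 5] sum 16 len 4
[2, 4, 5, 5, 6] sum 22 len 5
[2, 4, 5, 5, 6, 2] sum 24 len 6
[2, 4, 5, 5, 6, 2, 4] sum 28 len 7
[2, 4, 5, 5, 6, 2, 4, 6] sum 34 len 8
[2, 4, 5, 5, 6, 2, 4, 6, 4] sum 38 len 9
[5, 5, 6, 2, 4, 6, 4, 4] sum 36 len 8
[5, 5, 6, 2, 4, 6, 4, 4, 3] sum 39 len 9
Longest length seen: 9.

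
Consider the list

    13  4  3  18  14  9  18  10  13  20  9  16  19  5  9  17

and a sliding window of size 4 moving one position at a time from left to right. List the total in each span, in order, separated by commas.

[13, 4, 3, 18] → sum 38
[4, 3, 18, 14] → sum 39
[3, 18, 14, 9] → sum 44
[18, 14, 9, 18] → sum 59
[14, 9, 18, 10] → sum 51
[9, 18, 10, 13] → sum 50
[18, 10, 13, 20] → sum 61
[10, 13, 20, 9] → sum 52
[13, 20, 9, 16] → sum 58
[20, 9, 16, 19] → sum 64
[9, 16, 19, 5] → sum 49
[16, 19, 5, 9] → sum 49
[19, 5, 9, 17] → sum 50

38, 39, 44, 59, 51, 50, 61, 52, 58, 64, 49, 49, 50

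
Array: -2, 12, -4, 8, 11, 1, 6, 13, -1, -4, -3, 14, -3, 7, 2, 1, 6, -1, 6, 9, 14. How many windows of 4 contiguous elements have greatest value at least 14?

5

(-2, 12, -4, 8) → max 12
(12, -4, 8, 11) → max 12
(-4, 8, 11, 1) → max 11
(8, 11, 1, 6) → max 11
(11, 1, 6, 13) → max 13
(1, 6, 13, -1) → max 13
(6, 13, -1, -4) → max 13
(13, -1, -4, -3) → max 13
(-1, -4, -3, 14) → max 14  ≥ 14 ✓
(-4, -3, 14, -3) → max 14  ≥ 14 ✓
(-3, 14, -3, 7) → max 14  ≥ 14 ✓
(14, -3, 7, 2) → max 14  ≥ 14 ✓
(-3, 7, 2, 1) → max 7
(7, 2, 1, 6) → max 7
(2, 1, 6, -1) → max 6
(1, 6, -1, 6) → max 6
(6, -1, 6, 9) → max 9
(-1, 6, 9, 14) → max 14  ≥ 14 ✓
5 windows satisfy the condition.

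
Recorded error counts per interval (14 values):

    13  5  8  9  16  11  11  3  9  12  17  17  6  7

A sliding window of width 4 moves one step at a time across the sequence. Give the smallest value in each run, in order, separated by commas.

[13, 5, 8, 9] → min 5
[5, 8, 9, 16] → min 5
[8, 9, 16, 11] → min 8
[9, 16, 11, 11] → min 9
[16, 11, 11, 3] → min 3
[11, 11, 3, 9] → min 3
[11, 3, 9, 12] → min 3
[3, 9, 12, 17] → min 3
[9, 12, 17, 17] → min 9
[12, 17, 17, 6] → min 6
[17, 17, 6, 7] → min 6

5, 5, 8, 9, 3, 3, 3, 3, 9, 6, 6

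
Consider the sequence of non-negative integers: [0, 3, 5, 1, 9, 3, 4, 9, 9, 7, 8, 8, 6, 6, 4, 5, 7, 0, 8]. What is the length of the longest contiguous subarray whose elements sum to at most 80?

[0] sum 0 len 1
[0, 3] sum 3 len 2
[0, 3, 5] sum 8 len 3
[0, 3, 5, 1] sum 9 len 4
[0, 3, 5, 1, 9] sum 18 len 5
[0, 3, 5, 1, 9, 3] sum 21 len 6
[0, 3, 5, 1, 9, 3, 4] sum 25 len 7
[0, 3, 5, 1, 9, 3, 4, 9] sum 34 len 8
[0, 3, 5, 1, 9, 3, 4, 9, 9] sum 43 len 9
[0, 3, 5, 1, 9, 3, 4, 9, 9, 7] sum 50 len 10
[0, 3, 5, 1, 9, 3, 4, 9, 9, 7, 8] sum 58 len 11
[0, 3, 5, 1, 9, 3, 4, 9, 9, 7, 8, 8] sum 66 len 12
[0, 3, 5, 1, 9, 3, 4, 9, 9, 7, 8, 8, 6] sum 72 len 13
[0, 3, 5, 1, 9, 3, 4, 9, 9, 7, 8, 8, 6, 6] sum 78 len 14
[5, 1, 9, 3, 4, 9, 9, 7, 8, 8, 6, 6, 4] sum 79 len 13
[1, 9, 3, 4, 9, 9, 7, 8, 8, 6, 6, 4, 5] sum 79 len 13
[3, 4, 9, 9, 7, 8, 8, 6, 6, 4, 5, 7] sum 76 len 12
[3, 4, 9, 9, 7, 8, 8, 6, 6, 4, 5, 7, 0] sum 76 len 13
[9, 9, 7, 8, 8, 6, 6, 4, 5, 7, 0, 8] sum 77 len 12
Longest length seen: 14.

14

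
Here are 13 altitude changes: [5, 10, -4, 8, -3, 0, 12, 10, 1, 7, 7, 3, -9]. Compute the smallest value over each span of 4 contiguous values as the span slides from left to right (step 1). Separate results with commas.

-4, -4, -4, -3, -3, 0, 1, 1, 1, -9

[5, 10, -4, 8] → min -4
[10, -4, 8, -3] → min -4
[-4, 8, -3, 0] → min -4
[8, -3, 0, 12] → min -3
[-3, 0, 12, 10] → min -3
[0, 12, 10, 1] → min 0
[12, 10, 1, 7] → min 1
[10, 1, 7, 7] → min 1
[1, 7, 7, 3] → min 1
[7, 7, 3, -9] → min -9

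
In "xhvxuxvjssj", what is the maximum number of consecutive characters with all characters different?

[x] len 1
[x, h] len 2
[x, h, v] len 3
[h, v, x] len 3
[h, v, x, u] len 4
[u, x] len 2
[u, x, v] len 3
[u, x, v, j] len 4
[u, x, v, j, s] len 5
[s] len 1
[s, j] len 2
Longest all-distinct length: 5.

5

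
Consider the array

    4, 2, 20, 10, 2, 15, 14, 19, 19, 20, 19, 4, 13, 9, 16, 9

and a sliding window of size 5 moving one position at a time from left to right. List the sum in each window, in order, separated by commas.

38, 49, 61, 60, 69, 87, 91, 81, 75, 65, 61, 51

[4, 2, 20, 10, 2] → sum 38
[2, 20, 10, 2, 15] → sum 49
[20, 10, 2, 15, 14] → sum 61
[10, 2, 15, 14, 19] → sum 60
[2, 15, 14, 19, 19] → sum 69
[15, 14, 19, 19, 20] → sum 87
[14, 19, 19, 20, 19] → sum 91
[19, 19, 20, 19, 4] → sum 81
[19, 20, 19, 4, 13] → sum 75
[20, 19, 4, 13, 9] → sum 65
[19, 4, 13, 9, 16] → sum 61
[4, 13, 9, 16, 9] → sum 51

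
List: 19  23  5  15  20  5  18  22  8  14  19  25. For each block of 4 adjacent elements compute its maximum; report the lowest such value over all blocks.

Each size-4 window and its max:
19 23 5 15 → max 23
23 5 15 20 → max 23
5 15 20 5 → max 20
15 20 5 18 → max 20
20 5 18 22 → max 22
5 18 22 8 → max 22
18 22 8 14 → max 22
22 8 14 19 → max 22
8 14 19 25 → max 25
Lowest of these is 20.

20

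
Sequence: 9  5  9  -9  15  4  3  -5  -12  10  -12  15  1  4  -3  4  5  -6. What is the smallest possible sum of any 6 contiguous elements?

[9, 5, 9, -9, 15, 4] → sum 33
[5, 9, -9, 15, 4, 3] → sum 27
[9, -9, 15, 4, 3, -5] → sum 17
[-9, 15, 4, 3, -5, -12] → sum -4
[15, 4, 3, -5, -12, 10] → sum 15
[4, 3, -5, -12, 10, -12] → sum -12
[3, -5, -12, 10, -12, 15] → sum -1
[-5, -12, 10, -12, 15, 1] → sum -3
[-12, 10, -12, 15, 1, 4] → sum 6
[10, -12, 15, 1, 4, -3] → sum 15
[-12, 15, 1, 4, -3, 4] → sum 9
[15, 1, 4, -3, 4, 5] → sum 26
[1, 4, -3, 4, 5, -6] → sum 5
Smallest of these is -12.

-12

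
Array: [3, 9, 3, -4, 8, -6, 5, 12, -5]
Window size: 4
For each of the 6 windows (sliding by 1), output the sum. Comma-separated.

Sliding a size-4 window across the 9 values:
[3, 9, 3, -4] → sum 11
[9, 3, -4, 8] → sum 16
[3, -4, 8, -6] → sum 1
[-4, 8, -6, 5] → sum 3
[8, -6, 5, 12] → sum 19
[-6, 5, 12, -5] → sum 6

11, 16, 1, 3, 19, 6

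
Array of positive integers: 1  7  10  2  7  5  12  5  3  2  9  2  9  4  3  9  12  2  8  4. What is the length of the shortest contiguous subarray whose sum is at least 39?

6

add 1: running sum 1 < 39
add 7: running sum 8 < 39
add 10: running sum 18 < 39
add 2: running sum 20 < 39
add 7: running sum 27 < 39
add 5: running sum 32 < 39
add 12: shortest ending here [7, 10, 2, 7, 5, 12] sum 43, len 6
add 5: shortest ending here [10, 2, 7, 5, 12, 5] sum 41, len 6
add 3: shortest ending here [10, 2, 7, 5, 12, 5, 3] sum 44, len 7
add 2: shortest ending here [10, 2, 7, 5, 12, 5, 3, 2] sum 46, len 8
add 9: shortest ending here [7, 5, 12, 5, 3, 2, 9] sum 43, len 7
add 2: shortest ending here [7, 5, 12, 5, 3, 2, 9, 2] sum 45, len 8
add 9: shortest ending here [12, 5, 3, 2, 9, 2, 9] sum 42, len 7
add 4: shortest ending here [12, 5, 3, 2, 9, 2, 9, 4] sum 46, len 8
add 3: shortest ending here [12, 5, 3, 2, 9, 2, 9, 4, 3] sum 49, len 9
add 9: shortest ending here [3, 2, 9, 2, 9, 4, 3, 9] sum 41, len 8
add 12: shortest ending here [2, 9, 4, 3, 9, 12] sum 39, len 6
add 2: shortest ending here [9, 4, 3, 9, 12, 2] sum 39, len 6
add 8: shortest ending here [9, 4, 3, 9, 12, 2, 8] sum 47, len 7
add 4: shortest ending here [4, 3, 9, 12, 2, 8, 4] sum 42, len 7
Shortest qualifying length: 6.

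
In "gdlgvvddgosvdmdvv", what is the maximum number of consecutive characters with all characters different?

[g] len 1
[g, d] len 2
[g, d, l] len 3
[d, l, g] len 3
[d, l, g, v] len 4
[v] len 1
[v, d] len 2
[d] len 1
[d, g] len 2
[d, g, o] len 3
[d, g, o, s] len 4
[d, g, o, s, v] len 5
[g, o, s, v, d] len 5
[g, o, s, v, d, m] len 6
[m, d] len 2
[m, d, v] len 3
[v] len 1
Longest all-distinct length: 6.

6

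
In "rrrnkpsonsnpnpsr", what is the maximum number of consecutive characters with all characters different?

[r] len 1
[r] len 1
[r] len 1
[r, n] len 2
[r, n, k] len 3
[r, n, k, p] len 4
[r, n, k, p, s] len 5
[r, n, k, p, s, o] len 6
[k, p, s, o, n] len 5
[o, n, s] len 3
[s, n] len 2
[s, n, p] len 3
[p, n] len 2
[n, p] len 2
[n, p, s] len 3
[n, p, s, r] len 4
Longest all-distinct length: 6.

6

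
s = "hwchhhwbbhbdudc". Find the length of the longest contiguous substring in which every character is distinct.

add h: [h] len 1
add w: [h, w] len 2
add c: [h, w, c] len 3
add h (repeat h, move left end past it): [w, c, h] len 3
add h (repeat h, move left end past it): [h] len 1
add h (repeat h, move left end past it): [h] len 1
add w: [h, w] len 2
add b: [h, w, b] len 3
add b (repeat b, move left end past it): [b] len 1
add h: [b, h] len 2
add b (repeat b, move left end past it): [h, b] len 2
add d: [h, b, d] len 3
add u: [h, b, d, u] len 4
add d (repeat d, move left end past it): [u, d] len 2
add c: [u, d, c] len 3
Longest all-distinct length: 4.

4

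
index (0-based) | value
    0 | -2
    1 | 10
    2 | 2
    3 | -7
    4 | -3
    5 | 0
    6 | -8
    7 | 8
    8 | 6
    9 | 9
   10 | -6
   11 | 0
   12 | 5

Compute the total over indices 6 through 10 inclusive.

9

Elements at indices 6..10: -8, 8, 6, 9, -6
sum(-8, 8, 6, 9, -6) = 9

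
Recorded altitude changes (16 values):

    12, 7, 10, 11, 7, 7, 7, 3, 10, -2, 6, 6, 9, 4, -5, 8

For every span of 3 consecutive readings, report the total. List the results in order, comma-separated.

12 7 10 → sum 29
7 10 11 → sum 28
10 11 7 → sum 28
11 7 7 → sum 25
7 7 7 → sum 21
7 7 3 → sum 17
7 3 10 → sum 20
3 10 -2 → sum 11
10 -2 6 → sum 14
-2 6 6 → sum 10
6 6 9 → sum 21
6 9 4 → sum 19
9 4 -5 → sum 8
4 -5 8 → sum 7

29, 28, 28, 25, 21, 17, 20, 11, 14, 10, 21, 19, 8, 7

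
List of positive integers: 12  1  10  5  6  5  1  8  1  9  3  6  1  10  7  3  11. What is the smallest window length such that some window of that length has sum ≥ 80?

add 12: running sum 12 < 80
add 1: running sum 13 < 80
add 10: running sum 23 < 80
add 5: running sum 28 < 80
add 6: running sum 34 < 80
add 5: running sum 39 < 80
add 1: running sum 40 < 80
add 8: running sum 48 < 80
add 1: running sum 49 < 80
add 9: running sum 58 < 80
add 3: running sum 61 < 80
add 6: running sum 67 < 80
add 1: running sum 68 < 80
add 10: running sum 78 < 80
end 14: [12, 1, 10, 5, 6, 5, 1, 8, 1, 9, 3, 6, 1, 10, 7] sum 85, len 15
end 15: [12, 1, 10, 5, 6, 5, 1, 8, 1, 9, 3, 6, 1, 10, 7, 3] sum 88, len 16
end 16: [10, 5, 6, 5, 1, 8, 1, 9, 3, 6, 1, 10, 7, 3, 11] sum 86, len 15
Shortest qualifying length: 15.

15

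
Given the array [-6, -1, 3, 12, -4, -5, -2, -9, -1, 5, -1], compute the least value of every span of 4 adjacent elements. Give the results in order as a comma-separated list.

-6, -4, -5, -5, -9, -9, -9, -9

[-6, -1, 3, 12] → min -6
[-1, 3, 12, -4] → min -4
[3, 12, -4, -5] → min -5
[12, -4, -5, -2] → min -5
[-4, -5, -2, -9] → min -9
[-5, -2, -9, -1] → min -9
[-2, -9, -1, 5] → min -9
[-9, -1, 5, -1] → min -9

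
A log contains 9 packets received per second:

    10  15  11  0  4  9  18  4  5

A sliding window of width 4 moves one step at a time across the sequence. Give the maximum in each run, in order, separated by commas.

Sliding a size-4 window across the 9 values:
[10, 15, 11, 0] → max 15
[15, 11, 0, 4] → max 15
[11, 0, 4, 9] → max 11
[0, 4, 9, 18] → max 18
[4, 9, 18, 4] → max 18
[9, 18, 4, 5] → max 18

15, 15, 11, 18, 18, 18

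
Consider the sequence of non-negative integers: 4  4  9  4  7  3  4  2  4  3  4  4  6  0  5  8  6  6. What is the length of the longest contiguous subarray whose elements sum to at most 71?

16

[4] sum 4 len 1
[4, 4] sum 8 len 2
[4, 4, 9] sum 17 len 3
[4, 4, 9, 4] sum 21 len 4
[4, 4, 9, 4, 7] sum 28 len 5
[4, 4, 9, 4, 7, 3] sum 31 len 6
[4, 4, 9, 4, 7, 3, 4] sum 35 len 7
[4, 4, 9, 4, 7, 3, 4, 2] sum 37 len 8
[4, 4, 9, 4, 7, 3, 4, 2, 4] sum 41 len 9
[4, 4, 9, 4, 7, 3, 4, 2, 4, 3] sum 44 len 10
[4, 4, 9, 4, 7, 3, 4, 2, 4, 3, 4] sum 48 len 11
[4, 4, 9, 4, 7, 3, 4, 2, 4, 3, 4, 4] sum 52 len 12
[4, 4, 9, 4, 7, 3, 4, 2, 4, 3, 4, 4, 6] sum 58 len 13
[4, 4, 9, 4, 7, 3, 4, 2, 4, 3, 4, 4, 6, 0] sum 58 len 14
[4, 4, 9, 4, 7, 3, 4, 2, 4, 3, 4, 4, 6, 0, 5] sum 63 len 15
[4, 4, 9, 4, 7, 3, 4, 2, 4, 3, 4, 4, 6, 0, 5, 8] sum 71 len 16
[9, 4, 7, 3, 4, 2, 4, 3, 4, 4, 6, 0, 5, 8, 6] sum 69 len 15
[4, 7, 3, 4, 2, 4, 3, 4, 4, 6, 0, 5, 8, 6, 6] sum 66 len 15
Longest length seen: 16.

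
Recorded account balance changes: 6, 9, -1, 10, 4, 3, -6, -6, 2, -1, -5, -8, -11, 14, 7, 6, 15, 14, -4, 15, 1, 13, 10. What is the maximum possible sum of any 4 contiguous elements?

42

Window sums for each of the 20 positions:
6 9 -1 10 → sum 24
9 -1 10 4 → sum 22
-1 10 4 3 → sum 16
10 4 3 -6 → sum 11
4 3 -6 -6 → sum -5
3 -6 -6 2 → sum -7
-6 -6 2 -1 → sum -11
-6 2 -1 -5 → sum -10
2 -1 -5 -8 → sum -12
-1 -5 -8 -11 → sum -25
-5 -8 -11 14 → sum -10
-8 -11 14 7 → sum 2
-11 14 7 6 → sum 16
14 7 6 15 → sum 42
7 6 15 14 → sum 42
6 15 14 -4 → sum 31
15 14 -4 15 → sum 40
14 -4 15 1 → sum 26
-4 15 1 13 → sum 25
15 1 13 10 → sum 39
Maximum of these is 42.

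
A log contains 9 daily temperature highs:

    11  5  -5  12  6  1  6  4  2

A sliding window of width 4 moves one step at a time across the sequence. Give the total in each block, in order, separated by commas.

23, 18, 14, 25, 17, 13

[11, 5, -5, 12] → sum 23
[5, -5, 12, 6] → sum 18
[-5, 12, 6, 1] → sum 14
[12, 6, 1, 6] → sum 25
[6, 1, 6, 4] → sum 17
[1, 6, 4, 2] → sum 13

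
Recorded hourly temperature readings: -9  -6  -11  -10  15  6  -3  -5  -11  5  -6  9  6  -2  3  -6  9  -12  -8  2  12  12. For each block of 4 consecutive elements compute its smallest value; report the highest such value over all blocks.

-2

-9 -6 -11 -10 → min -11
-6 -11 -10 15 → min -11
-11 -10 15 6 → min -11
-10 15 6 -3 → min -10
15 6 -3 -5 → min -5
6 -3 -5 -11 → min -11
-3 -5 -11 5 → min -11
-5 -11 5 -6 → min -11
-11 5 -6 9 → min -11
5 -6 9 6 → min -6
-6 9 6 -2 → min -6
9 6 -2 3 → min -2
6 -2 3 -6 → min -6
-2 3 -6 9 → min -6
3 -6 9 -12 → min -12
-6 9 -12 -8 → min -12
9 -12 -8 2 → min -12
-12 -8 2 12 → min -12
-8 2 12 12 → min -8
Highest of these is -2.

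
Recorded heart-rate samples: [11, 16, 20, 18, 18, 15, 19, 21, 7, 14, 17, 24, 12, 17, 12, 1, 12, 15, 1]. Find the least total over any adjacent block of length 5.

41

(11, 16, 20, 18, 18) → sum 83
(16, 20, 18, 18, 15) → sum 87
(20, 18, 18, 15, 19) → sum 90
(18, 18, 15, 19, 21) → sum 91
(18, 15, 19, 21, 7) → sum 80
(15, 19, 21, 7, 14) → sum 76
(19, 21, 7, 14, 17) → sum 78
(21, 7, 14, 17, 24) → sum 83
(7, 14, 17, 24, 12) → sum 74
(14, 17, 24, 12, 17) → sum 84
(17, 24, 12, 17, 12) → sum 82
(24, 12, 17, 12, 1) → sum 66
(12, 17, 12, 1, 12) → sum 54
(17, 12, 1, 12, 15) → sum 57
(12, 1, 12, 15, 1) → sum 41
Least of these is 41.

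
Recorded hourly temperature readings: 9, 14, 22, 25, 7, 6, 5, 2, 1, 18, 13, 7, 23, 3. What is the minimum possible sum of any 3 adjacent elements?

[9, 14, 22] → sum 45
[14, 22, 25] → sum 61
[22, 25, 7] → sum 54
[25, 7, 6] → sum 38
[7, 6, 5] → sum 18
[6, 5, 2] → sum 13
[5, 2, 1] → sum 8
[2, 1, 18] → sum 21
[1, 18, 13] → sum 32
[18, 13, 7] → sum 38
[13, 7, 23] → sum 43
[7, 23, 3] → sum 33
Minimum of these is 8.

8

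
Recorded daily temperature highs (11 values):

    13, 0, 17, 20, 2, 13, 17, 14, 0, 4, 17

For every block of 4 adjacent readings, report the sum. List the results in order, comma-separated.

[13, 0, 17, 20] → sum 50
[0, 17, 20, 2] → sum 39
[17, 20, 2, 13] → sum 52
[20, 2, 13, 17] → sum 52
[2, 13, 17, 14] → sum 46
[13, 17, 14, 0] → sum 44
[17, 14, 0, 4] → sum 35
[14, 0, 4, 17] → sum 35

50, 39, 52, 52, 46, 44, 35, 35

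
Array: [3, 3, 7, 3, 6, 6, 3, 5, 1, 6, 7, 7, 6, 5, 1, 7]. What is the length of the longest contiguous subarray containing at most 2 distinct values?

[3] 1 distinct, len 1
[3, 3] 1 distinct, len 2
[3, 3, 7] 2 distinct, len 3
[3, 3, 7, 3] 2 distinct, len 4
[3, 6] 2 distinct, len 2
[3, 6, 6] 2 distinct, len 3
[3, 6, 6, 3] 2 distinct, len 4
[3, 5] 2 distinct, len 2
[5, 1] 2 distinct, len 2
[1, 6] 2 distinct, len 2
[6, 7] 2 distinct, len 2
[6, 7, 7] 2 distinct, len 3
[6, 7, 7, 6] 2 distinct, len 4
[6, 5] 2 distinct, len 2
[5, 1] 2 distinct, len 2
[1, 7] 2 distinct, len 2
Longest length with ≤2 distinct: 4.

4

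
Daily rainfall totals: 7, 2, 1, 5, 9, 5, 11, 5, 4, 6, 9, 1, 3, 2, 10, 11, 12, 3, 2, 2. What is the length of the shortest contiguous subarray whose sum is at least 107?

19

add 7: running sum 7 < 107
add 2: running sum 9 < 107
add 1: running sum 10 < 107
add 5: running sum 15 < 107
add 9: running sum 24 < 107
add 5: running sum 29 < 107
add 11: running sum 40 < 107
add 5: running sum 45 < 107
add 4: running sum 49 < 107
add 6: running sum 55 < 107
add 9: running sum 64 < 107
add 1: running sum 65 < 107
add 3: running sum 68 < 107
add 2: running sum 70 < 107
add 10: running sum 80 < 107
add 11: running sum 91 < 107
add 12: running sum 103 < 107
add 3: running sum 106 < 107
add 2: shortest ending here [7, 2, 1, 5, 9, 5, 11, 5, 4, 6, 9, 1, 3, 2, 10, 11, 12, 3, 2] sum 108, len 19
add 2: shortest ending here [7, 2, 1, 5, 9, 5, 11, 5, 4, 6, 9, 1, 3, 2, 10, 11, 12, 3, 2, 2] sum 110, len 20
Shortest qualifying length: 19.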